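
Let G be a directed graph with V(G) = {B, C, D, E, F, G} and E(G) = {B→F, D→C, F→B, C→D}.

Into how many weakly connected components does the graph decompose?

4

From B: component {B, F}.
From C: component {C, D}.
From E: component {E}.
From G: component {G}.
That's 4 components.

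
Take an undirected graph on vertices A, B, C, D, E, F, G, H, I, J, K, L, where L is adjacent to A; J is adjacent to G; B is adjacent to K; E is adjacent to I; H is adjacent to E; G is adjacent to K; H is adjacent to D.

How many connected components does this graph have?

5

From A: component {A, L}.
From B: component {B, G, J, K}.
From C: component {C}.
From D: component {D, E, H, I}.
From F: component {F}.
That's 5 components.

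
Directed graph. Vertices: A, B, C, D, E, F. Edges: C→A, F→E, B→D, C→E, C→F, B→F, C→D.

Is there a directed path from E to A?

E has no outgoing edges, so nothing is reachable from it.

No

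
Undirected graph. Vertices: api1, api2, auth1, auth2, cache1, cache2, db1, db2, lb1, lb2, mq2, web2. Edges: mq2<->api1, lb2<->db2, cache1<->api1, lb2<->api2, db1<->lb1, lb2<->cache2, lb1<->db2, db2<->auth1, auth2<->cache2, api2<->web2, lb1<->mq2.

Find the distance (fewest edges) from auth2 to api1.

Distance 0: auth2.
Distance 1: cache2.
Distance 2: lb2.
Distance 3: api2, db2.
Distance 4: auth1, lb1, web2.
Distance 5: db1, mq2.
Distance 6: api1 — contains api1.

6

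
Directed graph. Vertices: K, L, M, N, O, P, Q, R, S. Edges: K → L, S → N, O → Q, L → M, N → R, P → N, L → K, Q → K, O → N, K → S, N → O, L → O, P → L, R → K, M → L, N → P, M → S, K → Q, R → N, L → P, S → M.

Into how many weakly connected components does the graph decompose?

1

From K: component {K, L, M, N, O, P, Q, R, S}.
That's 1 component.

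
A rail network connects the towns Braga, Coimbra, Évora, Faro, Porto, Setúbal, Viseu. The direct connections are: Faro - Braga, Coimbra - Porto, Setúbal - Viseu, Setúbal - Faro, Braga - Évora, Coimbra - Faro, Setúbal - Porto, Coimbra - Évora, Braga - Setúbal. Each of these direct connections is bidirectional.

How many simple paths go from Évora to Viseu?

6

Évora–Braga–Faro–Coimbra–Porto–Setúbal–Viseu
Évora–Braga–Faro–Setúbal–Viseu
Évora–Braga–Setúbal–Viseu
Évora–Coimbra–Faro–Braga–Setúbal–Viseu
Évora–Coimbra–Faro–Setúbal–Viseu
Évora–Coimbra–Porto–Setúbal–Viseu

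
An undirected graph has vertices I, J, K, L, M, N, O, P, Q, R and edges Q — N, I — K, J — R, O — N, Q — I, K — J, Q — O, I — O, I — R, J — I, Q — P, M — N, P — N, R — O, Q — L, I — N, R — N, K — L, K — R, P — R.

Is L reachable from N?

Yes

Explore from N.
Distance 1: reach I, M, O, P, Q, R.
Distance 2: reach J, K, L.
Found L.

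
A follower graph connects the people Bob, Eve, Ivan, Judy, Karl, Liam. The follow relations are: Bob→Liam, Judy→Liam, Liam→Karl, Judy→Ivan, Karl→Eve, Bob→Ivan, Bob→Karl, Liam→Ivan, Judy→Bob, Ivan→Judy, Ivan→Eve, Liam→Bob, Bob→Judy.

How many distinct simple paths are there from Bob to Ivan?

Bob→Ivan
Bob→Judy→Ivan
Bob→Judy→Liam→Ivan
Bob→Liam→Ivan

4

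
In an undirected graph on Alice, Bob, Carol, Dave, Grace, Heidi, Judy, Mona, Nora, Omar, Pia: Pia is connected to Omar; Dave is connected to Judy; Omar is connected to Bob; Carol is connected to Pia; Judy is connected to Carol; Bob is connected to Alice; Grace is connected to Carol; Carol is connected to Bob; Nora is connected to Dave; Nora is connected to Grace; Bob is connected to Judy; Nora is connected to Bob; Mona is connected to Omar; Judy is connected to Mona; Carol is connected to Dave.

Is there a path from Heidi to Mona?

No

Heidi has no edges, so nothing is reachable from it.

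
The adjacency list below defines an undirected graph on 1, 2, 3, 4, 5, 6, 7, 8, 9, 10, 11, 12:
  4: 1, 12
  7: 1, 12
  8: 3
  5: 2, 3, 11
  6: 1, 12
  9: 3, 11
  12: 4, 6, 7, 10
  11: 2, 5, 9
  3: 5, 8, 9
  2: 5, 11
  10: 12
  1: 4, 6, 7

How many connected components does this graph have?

From 1: component {1, 4, 6, 7, 10, 12}.
From 2: component {2, 3, 5, 8, 9, 11}.
That's 2 components.

2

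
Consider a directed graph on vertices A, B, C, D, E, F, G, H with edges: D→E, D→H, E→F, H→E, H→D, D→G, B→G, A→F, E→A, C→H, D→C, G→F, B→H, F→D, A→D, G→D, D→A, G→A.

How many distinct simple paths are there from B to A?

15

B→G→A
B→G→D→A
B→G→D→C→H→E→A
B→G→D→E→A
B→G→D→H→E→A
B→G→F→D→A
B→G→F→D→C→H→E→A
B→G→F→D→E→A
B→G→F→D→H→E→A
B→H→D→A
B→H→D→E→A
B→H→D→G→A
B→H→E→A
B→H→E→F→D→A
B→H→E→F→D→G→A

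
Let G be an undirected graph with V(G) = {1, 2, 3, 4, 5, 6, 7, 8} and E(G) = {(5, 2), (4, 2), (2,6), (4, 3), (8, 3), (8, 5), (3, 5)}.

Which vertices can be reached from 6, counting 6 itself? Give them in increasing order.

Start at 6.
Its neighbours: 2.
Then their neighbours: 4, 5.
Then next layer: 3, 8.
Nothing further is reachable.

2, 3, 4, 5, 6, 8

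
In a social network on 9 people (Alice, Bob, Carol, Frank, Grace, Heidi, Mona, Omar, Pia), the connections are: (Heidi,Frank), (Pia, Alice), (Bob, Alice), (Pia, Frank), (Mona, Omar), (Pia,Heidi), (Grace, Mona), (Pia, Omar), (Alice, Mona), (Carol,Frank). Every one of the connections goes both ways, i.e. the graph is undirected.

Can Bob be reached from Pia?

Explore from Pia.
Distance 1: reach Alice, Frank, Heidi, Omar.
Distance 2: reach Bob, Carol, Mona.
Found Bob.

Yes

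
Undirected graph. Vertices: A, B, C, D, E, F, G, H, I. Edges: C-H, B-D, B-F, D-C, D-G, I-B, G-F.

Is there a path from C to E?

Explore from C.
Distance 1: reach D, H.
Distance 2: reach B, G.
Distance 3: reach F, I.
The search is exhausted without reaching E; it lies in a different component.

No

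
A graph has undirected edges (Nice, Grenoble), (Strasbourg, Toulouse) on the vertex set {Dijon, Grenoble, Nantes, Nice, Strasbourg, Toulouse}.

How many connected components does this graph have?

From Dijon: component {Dijon}.
From Grenoble: component {Grenoble, Nice}.
From Nantes: component {Nantes}.
From Strasbourg: component {Strasbourg, Toulouse}.
That's 4 components.

4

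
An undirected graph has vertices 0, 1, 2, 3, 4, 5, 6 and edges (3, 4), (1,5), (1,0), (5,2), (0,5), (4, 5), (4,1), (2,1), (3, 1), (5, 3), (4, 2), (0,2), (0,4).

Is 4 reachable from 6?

6 has no edges, so nothing is reachable from it.

No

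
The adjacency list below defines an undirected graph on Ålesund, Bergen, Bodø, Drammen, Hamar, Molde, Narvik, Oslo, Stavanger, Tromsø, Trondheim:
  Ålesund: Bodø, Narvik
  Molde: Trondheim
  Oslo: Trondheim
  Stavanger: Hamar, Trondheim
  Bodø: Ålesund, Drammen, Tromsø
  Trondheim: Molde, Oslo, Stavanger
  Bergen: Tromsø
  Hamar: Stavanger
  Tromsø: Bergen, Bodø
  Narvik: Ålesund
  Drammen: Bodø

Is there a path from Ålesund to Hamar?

Explore from Ålesund.
Distance 1: reach Bodø, Narvik.
Distance 2: reach Drammen, Tromsø.
Distance 3: reach Bergen.
The search is exhausted without reaching Hamar; it lies in a different component.

No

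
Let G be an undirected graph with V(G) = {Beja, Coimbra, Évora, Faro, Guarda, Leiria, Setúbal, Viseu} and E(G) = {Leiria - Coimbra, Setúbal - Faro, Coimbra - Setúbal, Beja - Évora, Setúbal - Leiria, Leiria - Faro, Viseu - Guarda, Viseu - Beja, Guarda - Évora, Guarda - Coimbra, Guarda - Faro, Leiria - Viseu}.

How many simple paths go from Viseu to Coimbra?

Viseu–Beja–Évora–Guarda–Coimbra
Viseu–Beja–Évora–Guarda–Faro–Leiria–Coimbra
Viseu–Beja–Évora–Guarda–Faro–Leiria–Setúbal–Coimbra
Viseu–Beja–Évora–Guarda–Faro–Setúbal–Coimbra
Viseu–Beja–Évora–Guarda–Faro–Setúbal–Leiria–Coimbra
Viseu–Guarda–Coimbra
Viseu–Guarda–Faro–Leiria–Coimbra
Viseu–Guarda–Faro–Leiria–Setúbal–Coimbra
Viseu–Guarda–Faro–Setúbal–Coimbra
Viseu–Guarda–Faro–Setúbal–Leiria–Coimbra
Viseu–Leiria–Coimbra
Viseu–Leiria–Faro–Guarda–Coimbra
Viseu–Leiria–Faro–Setúbal–Coimbra
Viseu–Leiria–Setúbal–Coimbra
Viseu–Leiria–Setúbal–Faro–Guarda–Coimbra

15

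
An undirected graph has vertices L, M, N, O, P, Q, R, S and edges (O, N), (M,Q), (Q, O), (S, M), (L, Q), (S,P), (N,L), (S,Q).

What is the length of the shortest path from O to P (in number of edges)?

Distance 0: O.
Distance 1: N, Q.
Distance 2: L, M, S.
Distance 3: P — contains P.

3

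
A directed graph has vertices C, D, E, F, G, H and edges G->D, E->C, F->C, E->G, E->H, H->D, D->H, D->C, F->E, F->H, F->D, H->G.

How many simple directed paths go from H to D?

H→D
H→G→D

2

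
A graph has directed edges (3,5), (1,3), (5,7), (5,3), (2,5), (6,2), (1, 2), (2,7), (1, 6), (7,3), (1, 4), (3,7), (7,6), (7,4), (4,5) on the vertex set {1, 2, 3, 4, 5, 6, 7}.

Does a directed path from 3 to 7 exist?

Explore from 3.
Distance 1: reach 5, 7.
Found 7.

Yes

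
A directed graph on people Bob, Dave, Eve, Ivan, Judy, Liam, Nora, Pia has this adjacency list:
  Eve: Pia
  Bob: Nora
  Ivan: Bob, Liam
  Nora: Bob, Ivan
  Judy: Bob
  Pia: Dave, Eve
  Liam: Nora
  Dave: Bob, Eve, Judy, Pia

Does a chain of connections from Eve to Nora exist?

Yes

Explore from Eve.
Distance 1: reach Pia.
Distance 2: reach Dave.
Distance 3: reach Bob, Judy.
Distance 4: reach Nora.
Found Nora.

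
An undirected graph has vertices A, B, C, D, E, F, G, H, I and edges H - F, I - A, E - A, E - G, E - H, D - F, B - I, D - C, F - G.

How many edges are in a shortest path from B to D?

Distance 0: B.
Distance 1: I.
Distance 2: A.
Distance 3: E.
Distance 4: G, H.
Distance 5: F.
Distance 6: D — contains D.

6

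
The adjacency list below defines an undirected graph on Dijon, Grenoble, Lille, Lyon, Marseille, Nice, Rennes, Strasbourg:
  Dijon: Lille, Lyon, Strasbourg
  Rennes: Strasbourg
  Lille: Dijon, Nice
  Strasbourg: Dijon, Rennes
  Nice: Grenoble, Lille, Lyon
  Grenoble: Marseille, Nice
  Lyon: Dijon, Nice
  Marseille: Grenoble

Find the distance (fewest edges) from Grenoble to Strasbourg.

4

Distance 0: Grenoble.
Distance 1: Marseille, Nice.
Distance 2: Lille, Lyon.
Distance 3: Dijon.
Distance 4: Strasbourg — contains Strasbourg.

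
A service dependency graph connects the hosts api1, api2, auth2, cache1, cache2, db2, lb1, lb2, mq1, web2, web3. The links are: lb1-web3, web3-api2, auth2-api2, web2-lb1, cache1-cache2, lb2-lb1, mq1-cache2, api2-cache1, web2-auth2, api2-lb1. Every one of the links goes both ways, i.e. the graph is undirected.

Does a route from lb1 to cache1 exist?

Yes

Explore from lb1.
Distance 1: reach api2, lb2, web2, web3.
Distance 2: reach auth2, cache1.
Found cache1.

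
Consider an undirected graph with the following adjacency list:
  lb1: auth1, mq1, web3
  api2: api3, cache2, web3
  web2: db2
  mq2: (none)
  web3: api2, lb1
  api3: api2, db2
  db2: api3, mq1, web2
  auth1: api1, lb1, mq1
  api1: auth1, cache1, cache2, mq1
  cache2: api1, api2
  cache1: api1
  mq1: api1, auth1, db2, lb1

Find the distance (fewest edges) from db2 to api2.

2

Distance 0: db2.
Distance 1: api3, mq1, web2.
Distance 2: api1, api2, auth1, lb1 — contains api2.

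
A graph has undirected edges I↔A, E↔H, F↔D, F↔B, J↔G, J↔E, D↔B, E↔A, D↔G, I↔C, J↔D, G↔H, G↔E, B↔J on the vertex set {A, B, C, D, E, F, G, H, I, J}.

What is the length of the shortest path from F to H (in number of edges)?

Distance 0: F.
Distance 1: B, D.
Distance 2: G, J.
Distance 3: E, H — contains H.

3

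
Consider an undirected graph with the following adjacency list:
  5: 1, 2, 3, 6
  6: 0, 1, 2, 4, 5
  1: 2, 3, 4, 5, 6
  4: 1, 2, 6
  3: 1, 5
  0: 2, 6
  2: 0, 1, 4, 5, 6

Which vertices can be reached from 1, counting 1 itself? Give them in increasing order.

0, 1, 2, 3, 4, 5, 6

Start at 1.
Its neighbours: 2, 3, 4, 5, 6.
Then their neighbours: 0.
Every vertex is now reached.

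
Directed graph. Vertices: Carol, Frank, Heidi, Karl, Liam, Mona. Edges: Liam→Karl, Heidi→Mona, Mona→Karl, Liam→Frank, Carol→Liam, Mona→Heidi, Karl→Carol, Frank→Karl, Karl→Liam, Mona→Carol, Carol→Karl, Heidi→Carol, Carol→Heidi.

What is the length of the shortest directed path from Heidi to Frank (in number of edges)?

3

Distance 0: Heidi.
Distance 1: Carol, Mona.
Distance 2: Karl, Liam.
Distance 3: Frank — contains Frank.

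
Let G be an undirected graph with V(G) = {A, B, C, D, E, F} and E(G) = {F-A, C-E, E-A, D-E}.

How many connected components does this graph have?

From A: component {A, C, D, E, F}.
From B: component {B}.
That's 2 components.

2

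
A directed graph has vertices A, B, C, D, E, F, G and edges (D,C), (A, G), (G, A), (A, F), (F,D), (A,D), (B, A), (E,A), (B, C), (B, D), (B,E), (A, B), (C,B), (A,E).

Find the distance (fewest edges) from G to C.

Distance 0: G.
Distance 1: A.
Distance 2: B, D, E, F.
Distance 3: C — contains C.

3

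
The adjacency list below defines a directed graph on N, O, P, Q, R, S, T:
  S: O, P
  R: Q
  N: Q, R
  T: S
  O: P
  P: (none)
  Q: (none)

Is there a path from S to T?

No

Explore from S.
Distance 1: reach O, P.
The search from S is exhausted; no directed path reaches T.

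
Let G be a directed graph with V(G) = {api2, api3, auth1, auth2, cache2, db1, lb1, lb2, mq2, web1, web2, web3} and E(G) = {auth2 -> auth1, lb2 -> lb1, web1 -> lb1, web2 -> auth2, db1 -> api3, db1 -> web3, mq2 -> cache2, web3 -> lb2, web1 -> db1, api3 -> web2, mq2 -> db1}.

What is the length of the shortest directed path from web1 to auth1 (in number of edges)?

5

Distance 0: web1.
Distance 1: db1, lb1.
Distance 2: api3, web3.
Distance 3: lb2, web2.
Distance 4: auth2.
Distance 5: auth1 — contains auth1.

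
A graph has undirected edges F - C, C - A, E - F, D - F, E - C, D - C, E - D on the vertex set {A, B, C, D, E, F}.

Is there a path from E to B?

Explore from E.
Distance 1: reach C, D, F.
Distance 2: reach A.
The search is exhausted without reaching B; it lies in a different component.

No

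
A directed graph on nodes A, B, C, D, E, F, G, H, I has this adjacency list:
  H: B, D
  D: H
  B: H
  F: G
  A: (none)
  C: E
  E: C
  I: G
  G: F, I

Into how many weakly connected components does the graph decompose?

4

From A: component {A}.
From B: component {B, D, H}.
From C: component {C, E}.
From F: component {F, G, I}.
That's 4 components.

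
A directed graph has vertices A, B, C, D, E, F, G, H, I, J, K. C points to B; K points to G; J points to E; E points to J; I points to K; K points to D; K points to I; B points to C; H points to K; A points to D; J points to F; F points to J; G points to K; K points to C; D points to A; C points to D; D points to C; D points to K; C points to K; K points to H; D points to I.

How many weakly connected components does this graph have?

From A: component {A, B, C, D, G, H, I, K}.
From E: component {E, F, J}.
That's 2 components.

2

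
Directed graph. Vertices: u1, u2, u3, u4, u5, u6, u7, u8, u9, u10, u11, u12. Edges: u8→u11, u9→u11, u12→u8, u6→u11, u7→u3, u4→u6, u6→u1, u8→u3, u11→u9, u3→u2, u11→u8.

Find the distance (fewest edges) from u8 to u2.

2

Distance 0: u8.
Distance 1: u3, u11.
Distance 2: u2, u9 — contains u2.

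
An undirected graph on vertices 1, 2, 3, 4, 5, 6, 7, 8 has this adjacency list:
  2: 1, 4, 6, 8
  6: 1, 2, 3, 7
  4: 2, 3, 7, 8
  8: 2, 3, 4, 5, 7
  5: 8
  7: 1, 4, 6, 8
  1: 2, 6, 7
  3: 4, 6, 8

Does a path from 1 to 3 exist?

Yes

Explore from 1.
Distance 1: reach 2, 6, 7.
Distance 2: reach 3, 4, 8.
Found 3.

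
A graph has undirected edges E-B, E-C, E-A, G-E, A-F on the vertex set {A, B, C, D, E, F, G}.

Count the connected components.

From A: component {A, B, C, E, F, G}.
From D: component {D}.
That's 2 components.

2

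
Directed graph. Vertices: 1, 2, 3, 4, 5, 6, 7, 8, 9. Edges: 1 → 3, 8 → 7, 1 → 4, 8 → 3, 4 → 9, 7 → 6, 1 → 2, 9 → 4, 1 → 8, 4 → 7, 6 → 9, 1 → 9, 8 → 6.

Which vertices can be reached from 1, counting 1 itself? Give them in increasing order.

Start at 1.
Its neighbours: 2, 3, 4, 8, 9.
Then their neighbours: 6, 7.
Nothing further is reachable.

1, 2, 3, 4, 6, 7, 8, 9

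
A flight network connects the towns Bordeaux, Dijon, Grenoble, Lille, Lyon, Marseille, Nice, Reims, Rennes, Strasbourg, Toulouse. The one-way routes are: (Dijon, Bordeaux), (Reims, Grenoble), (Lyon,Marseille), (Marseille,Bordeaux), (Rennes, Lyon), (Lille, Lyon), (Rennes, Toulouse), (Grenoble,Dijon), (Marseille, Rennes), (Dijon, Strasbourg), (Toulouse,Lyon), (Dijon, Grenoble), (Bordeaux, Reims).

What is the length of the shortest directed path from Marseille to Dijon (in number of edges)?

4

Distance 0: Marseille.
Distance 1: Bordeaux, Rennes.
Distance 2: Lyon, Reims, Toulouse.
Distance 3: Grenoble.
Distance 4: Dijon — contains Dijon.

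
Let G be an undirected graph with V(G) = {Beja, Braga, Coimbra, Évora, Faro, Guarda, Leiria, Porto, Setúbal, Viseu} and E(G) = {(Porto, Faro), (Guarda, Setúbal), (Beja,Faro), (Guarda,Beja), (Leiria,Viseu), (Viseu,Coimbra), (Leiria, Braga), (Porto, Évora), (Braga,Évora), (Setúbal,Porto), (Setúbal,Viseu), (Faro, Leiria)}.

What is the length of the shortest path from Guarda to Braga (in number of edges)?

4

Distance 0: Guarda.
Distance 1: Beja, Setúbal.
Distance 2: Faro, Porto, Viseu.
Distance 3: Coimbra, Évora, Leiria.
Distance 4: Braga — contains Braga.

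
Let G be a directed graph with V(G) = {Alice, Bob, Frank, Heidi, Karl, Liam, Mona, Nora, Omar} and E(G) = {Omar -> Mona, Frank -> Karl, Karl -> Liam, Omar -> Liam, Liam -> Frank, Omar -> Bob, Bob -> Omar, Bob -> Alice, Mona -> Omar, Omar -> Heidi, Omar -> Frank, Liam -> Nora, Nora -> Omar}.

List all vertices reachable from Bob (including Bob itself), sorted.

Alice, Bob, Frank, Heidi, Karl, Liam, Mona, Nora, Omar

Start at Bob.
Its neighbours: Alice, Omar.
Then their neighbours: Frank, Heidi, Liam, Mona.
Then next layer: Karl, Nora.
Every vertex is now reached.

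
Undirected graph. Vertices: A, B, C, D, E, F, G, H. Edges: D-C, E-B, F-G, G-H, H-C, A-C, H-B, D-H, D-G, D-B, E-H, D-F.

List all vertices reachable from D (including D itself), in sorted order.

Start at D.
Its neighbours: B, C, F, G, H.
Then their neighbours: A, E.
Every vertex is now reached.

A, B, C, D, E, F, G, H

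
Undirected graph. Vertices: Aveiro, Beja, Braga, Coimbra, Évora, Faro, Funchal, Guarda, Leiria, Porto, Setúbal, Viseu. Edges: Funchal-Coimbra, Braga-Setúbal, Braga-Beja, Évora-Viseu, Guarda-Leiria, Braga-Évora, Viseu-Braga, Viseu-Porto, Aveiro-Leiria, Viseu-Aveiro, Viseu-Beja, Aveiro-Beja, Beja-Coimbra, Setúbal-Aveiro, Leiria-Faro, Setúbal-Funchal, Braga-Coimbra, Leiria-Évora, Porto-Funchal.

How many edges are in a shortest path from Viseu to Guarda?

3

Distance 0: Viseu.
Distance 1: Aveiro, Beja, Braga, Évora, Porto.
Distance 2: Coimbra, Funchal, Leiria, Setúbal.
Distance 3: Faro, Guarda — contains Guarda.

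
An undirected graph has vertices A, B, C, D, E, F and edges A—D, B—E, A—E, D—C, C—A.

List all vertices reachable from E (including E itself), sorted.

A, B, C, D, E

Start at E.
Its neighbours: A, B.
Then their neighbours: C, D.
Nothing further is reachable.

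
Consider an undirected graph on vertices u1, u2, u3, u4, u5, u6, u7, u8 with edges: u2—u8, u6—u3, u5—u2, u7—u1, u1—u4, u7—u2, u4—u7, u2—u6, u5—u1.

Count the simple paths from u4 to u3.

u4–u1–u5–u2–u6–u3
u4–u1–u7–u2–u6–u3
u4–u7–u1–u5–u2–u6–u3
u4–u7–u2–u6–u3

4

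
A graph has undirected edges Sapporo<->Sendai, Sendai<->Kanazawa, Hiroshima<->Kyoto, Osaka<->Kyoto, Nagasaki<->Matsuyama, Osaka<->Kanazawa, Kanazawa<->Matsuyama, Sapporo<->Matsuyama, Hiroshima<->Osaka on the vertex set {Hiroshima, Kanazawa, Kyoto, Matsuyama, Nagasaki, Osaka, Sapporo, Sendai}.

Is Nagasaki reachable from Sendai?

Explore from Sendai.
Distance 1: reach Kanazawa, Sapporo.
Distance 2: reach Matsuyama, Osaka.
Distance 3: reach Hiroshima, Kyoto, Nagasaki.
Found Nagasaki.

Yes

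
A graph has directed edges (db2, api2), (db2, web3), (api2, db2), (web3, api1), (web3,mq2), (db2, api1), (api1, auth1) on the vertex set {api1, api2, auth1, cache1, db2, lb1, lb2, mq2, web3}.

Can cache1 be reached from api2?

No

Explore from api2.
Distance 1: reach db2.
Distance 2: reach api1, web3.
Distance 3: reach auth1, mq2.
The search from api2 is exhausted; no directed path reaches cache1.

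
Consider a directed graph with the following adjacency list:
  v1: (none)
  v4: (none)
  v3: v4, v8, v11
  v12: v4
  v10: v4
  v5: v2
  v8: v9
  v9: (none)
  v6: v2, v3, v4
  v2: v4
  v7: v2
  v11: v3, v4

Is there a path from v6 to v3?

Explore from v6.
Distance 1: reach v2, v3, v4.
Found v3.

Yes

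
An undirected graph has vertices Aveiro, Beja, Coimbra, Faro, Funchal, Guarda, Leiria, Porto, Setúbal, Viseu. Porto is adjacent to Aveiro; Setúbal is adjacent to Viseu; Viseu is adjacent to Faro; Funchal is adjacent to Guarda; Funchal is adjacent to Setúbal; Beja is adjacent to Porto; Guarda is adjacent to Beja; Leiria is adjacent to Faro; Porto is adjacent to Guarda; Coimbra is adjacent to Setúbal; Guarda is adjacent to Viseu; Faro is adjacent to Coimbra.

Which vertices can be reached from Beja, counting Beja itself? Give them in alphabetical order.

Start at Beja.
Its neighbours: Guarda, Porto.
Then their neighbours: Aveiro, Funchal, Viseu.
Then next layer: Faro, Setúbal.
Then next layer: Coimbra, Leiria.
Every vertex is now reached.

Aveiro, Beja, Coimbra, Faro, Funchal, Guarda, Leiria, Porto, Setúbal, Viseu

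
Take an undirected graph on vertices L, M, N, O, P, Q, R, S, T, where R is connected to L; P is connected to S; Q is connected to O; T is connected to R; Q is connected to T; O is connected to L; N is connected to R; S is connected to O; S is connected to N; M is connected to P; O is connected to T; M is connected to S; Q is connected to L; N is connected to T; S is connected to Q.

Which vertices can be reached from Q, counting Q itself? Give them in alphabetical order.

Start at Q.
Its neighbours: L, O, S, T.
Then their neighbours: M, N, P, R.
Every vertex is now reached.

L, M, N, O, P, Q, R, S, T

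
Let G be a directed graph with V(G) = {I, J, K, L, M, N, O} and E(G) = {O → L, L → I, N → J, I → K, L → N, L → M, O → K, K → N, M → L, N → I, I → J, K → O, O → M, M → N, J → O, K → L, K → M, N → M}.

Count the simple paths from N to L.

13

N→I→J→O→K→L
N→I→J→O→K→M→L
N→I→J→O→L
N→I→J→O→M→L
N→I→K→L
N→I→K→M→L
N→I→K→O→L
N→I→K→O→M→L
N→J→O→K→L
N→J→O→K→M→L
N→J→O→L
N→J→O→M→L
N→M→L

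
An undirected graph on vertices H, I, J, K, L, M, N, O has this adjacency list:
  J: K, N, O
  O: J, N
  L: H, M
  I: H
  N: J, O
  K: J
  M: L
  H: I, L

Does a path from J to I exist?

Explore from J.
Distance 1: reach K, N, O.
The search is exhausted without reaching I; it lies in a different component.

No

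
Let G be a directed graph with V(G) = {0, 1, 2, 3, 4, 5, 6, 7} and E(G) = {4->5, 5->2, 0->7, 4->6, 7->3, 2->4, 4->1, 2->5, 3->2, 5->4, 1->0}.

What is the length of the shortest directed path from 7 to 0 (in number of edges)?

Distance 0: 7.
Distance 1: 3.
Distance 2: 2.
Distance 3: 4, 5.
Distance 4: 1, 6.
Distance 5: 0 — contains 0.

5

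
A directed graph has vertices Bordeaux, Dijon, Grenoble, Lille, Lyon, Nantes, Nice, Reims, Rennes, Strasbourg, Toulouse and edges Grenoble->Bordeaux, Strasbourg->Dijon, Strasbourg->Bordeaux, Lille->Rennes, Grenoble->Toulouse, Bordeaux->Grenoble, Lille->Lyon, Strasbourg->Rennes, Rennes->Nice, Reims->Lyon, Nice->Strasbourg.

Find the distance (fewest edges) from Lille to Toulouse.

6

Distance 0: Lille.
Distance 1: Lyon, Rennes.
Distance 2: Nice.
Distance 3: Strasbourg.
Distance 4: Bordeaux, Dijon.
Distance 5: Grenoble.
Distance 6: Toulouse — contains Toulouse.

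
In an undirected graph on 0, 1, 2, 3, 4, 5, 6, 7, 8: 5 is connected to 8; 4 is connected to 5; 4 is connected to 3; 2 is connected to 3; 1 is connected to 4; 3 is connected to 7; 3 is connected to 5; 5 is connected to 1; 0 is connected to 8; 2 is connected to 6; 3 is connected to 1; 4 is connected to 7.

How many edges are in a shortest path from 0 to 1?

Distance 0: 0.
Distance 1: 8.
Distance 2: 5.
Distance 3: 1, 3, 4 — contains 1.

3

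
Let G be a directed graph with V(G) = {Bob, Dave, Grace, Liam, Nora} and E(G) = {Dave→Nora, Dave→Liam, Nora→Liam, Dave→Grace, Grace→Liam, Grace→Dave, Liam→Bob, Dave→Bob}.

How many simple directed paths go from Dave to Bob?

4

Dave→Bob
Dave→Grace→Liam→Bob
Dave→Liam→Bob
Dave→Nora→Liam→Bob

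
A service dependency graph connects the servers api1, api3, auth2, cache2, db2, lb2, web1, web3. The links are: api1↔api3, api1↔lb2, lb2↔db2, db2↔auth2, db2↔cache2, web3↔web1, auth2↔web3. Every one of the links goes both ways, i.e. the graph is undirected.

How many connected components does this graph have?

From api1: component {api1, api3, auth2, cache2, db2, lb2, web1, web3}.
That's 1 component.

1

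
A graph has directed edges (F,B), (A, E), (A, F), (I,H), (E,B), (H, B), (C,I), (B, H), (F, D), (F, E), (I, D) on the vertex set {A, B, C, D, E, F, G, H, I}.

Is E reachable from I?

No

Explore from I.
Distance 1: reach D, H.
Distance 2: reach B.
The search from I is exhausted; no directed path reaches E.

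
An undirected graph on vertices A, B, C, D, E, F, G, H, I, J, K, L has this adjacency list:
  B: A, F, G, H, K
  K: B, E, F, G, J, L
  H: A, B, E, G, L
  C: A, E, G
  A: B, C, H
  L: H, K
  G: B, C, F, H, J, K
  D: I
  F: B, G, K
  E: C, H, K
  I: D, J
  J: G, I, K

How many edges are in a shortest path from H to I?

3

Distance 0: H.
Distance 1: A, B, E, G, L.
Distance 2: C, F, J, K.
Distance 3: I — contains I.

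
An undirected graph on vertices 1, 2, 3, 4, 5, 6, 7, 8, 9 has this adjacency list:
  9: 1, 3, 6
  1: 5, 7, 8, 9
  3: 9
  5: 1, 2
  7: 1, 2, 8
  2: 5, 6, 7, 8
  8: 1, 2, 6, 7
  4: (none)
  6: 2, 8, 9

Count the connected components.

From 1: component {1, 2, 3, 5, 6, 7, 8, 9}.
From 4: component {4}.
That's 2 components.

2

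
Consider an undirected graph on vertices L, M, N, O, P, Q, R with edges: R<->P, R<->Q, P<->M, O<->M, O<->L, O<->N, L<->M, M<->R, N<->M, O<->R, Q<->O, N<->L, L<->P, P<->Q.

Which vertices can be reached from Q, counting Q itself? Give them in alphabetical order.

L, M, N, O, P, Q, R

Start at Q.
Its neighbours: O, P, R.
Then their neighbours: L, M, N.
Every vertex is now reached.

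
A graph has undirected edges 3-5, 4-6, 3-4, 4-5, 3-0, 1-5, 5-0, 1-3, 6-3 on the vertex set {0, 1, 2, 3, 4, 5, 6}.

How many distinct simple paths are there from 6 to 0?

6–3–0
6–3–1–5–0
6–3–4–5–0
6–3–5–0
6–4–3–0
6–4–3–1–5–0
6–4–3–5–0
6–4–5–0
6–4–5–1–3–0
6–4–5–3–0

10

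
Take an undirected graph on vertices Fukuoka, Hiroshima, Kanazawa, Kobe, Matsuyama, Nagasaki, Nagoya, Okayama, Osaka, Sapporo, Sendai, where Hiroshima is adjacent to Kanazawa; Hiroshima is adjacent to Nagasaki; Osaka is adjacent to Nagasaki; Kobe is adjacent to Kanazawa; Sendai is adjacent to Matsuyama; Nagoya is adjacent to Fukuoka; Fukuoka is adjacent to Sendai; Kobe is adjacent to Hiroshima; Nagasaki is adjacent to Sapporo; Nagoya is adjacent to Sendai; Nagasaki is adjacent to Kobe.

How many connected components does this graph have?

From Fukuoka: component {Fukuoka, Matsuyama, Nagoya, Sendai}.
From Hiroshima: component {Hiroshima, Kanazawa, Kobe, Nagasaki, Osaka, Sapporo}.
From Okayama: component {Okayama}.
That's 3 components.

3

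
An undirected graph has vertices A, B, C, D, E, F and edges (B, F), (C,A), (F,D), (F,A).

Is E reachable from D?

No

Explore from D.
Distance 1: reach F.
Distance 2: reach A, B.
Distance 3: reach C.
The search is exhausted without reaching E; it lies in a different component.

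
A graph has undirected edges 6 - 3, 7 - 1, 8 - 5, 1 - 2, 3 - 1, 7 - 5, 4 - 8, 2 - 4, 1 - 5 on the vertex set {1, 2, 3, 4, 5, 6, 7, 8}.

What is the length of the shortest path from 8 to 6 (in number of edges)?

4

Distance 0: 8.
Distance 1: 4, 5.
Distance 2: 1, 2, 7.
Distance 3: 3.
Distance 4: 6 — contains 6.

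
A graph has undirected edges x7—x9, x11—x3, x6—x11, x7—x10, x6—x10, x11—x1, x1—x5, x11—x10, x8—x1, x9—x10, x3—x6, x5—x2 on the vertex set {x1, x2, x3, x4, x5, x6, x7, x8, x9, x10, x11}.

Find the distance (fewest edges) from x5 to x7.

4

Distance 0: x5.
Distance 1: x1, x2.
Distance 2: x8, x11.
Distance 3: x3, x6, x10.
Distance 4: x7, x9 — contains x7.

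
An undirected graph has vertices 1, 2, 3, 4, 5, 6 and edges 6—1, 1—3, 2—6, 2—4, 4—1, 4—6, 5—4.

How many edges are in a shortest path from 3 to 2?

3

Distance 0: 3.
Distance 1: 1.
Distance 2: 4, 6.
Distance 3: 2, 5 — contains 2.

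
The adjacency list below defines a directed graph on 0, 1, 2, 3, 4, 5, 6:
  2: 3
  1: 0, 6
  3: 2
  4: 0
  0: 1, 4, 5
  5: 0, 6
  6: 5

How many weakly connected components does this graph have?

From 0: component {0, 1, 4, 5, 6}.
From 2: component {2, 3}.
That's 2 components.

2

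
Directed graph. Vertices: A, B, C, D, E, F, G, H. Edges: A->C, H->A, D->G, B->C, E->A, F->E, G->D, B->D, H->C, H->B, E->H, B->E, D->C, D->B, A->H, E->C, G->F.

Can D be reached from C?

No

C has no outgoing edges, so nothing is reachable from it.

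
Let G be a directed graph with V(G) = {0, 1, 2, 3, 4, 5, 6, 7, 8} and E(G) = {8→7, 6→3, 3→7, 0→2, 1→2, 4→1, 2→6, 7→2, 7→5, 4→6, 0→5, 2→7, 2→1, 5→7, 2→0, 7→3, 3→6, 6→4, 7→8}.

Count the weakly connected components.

1

From 0: component {0, 1, 2, 3, 4, 5, 6, 7, 8}.
That's 1 component.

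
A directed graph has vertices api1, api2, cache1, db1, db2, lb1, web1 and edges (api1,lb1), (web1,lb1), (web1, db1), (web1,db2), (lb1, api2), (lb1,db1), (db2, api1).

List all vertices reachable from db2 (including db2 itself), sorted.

api1, api2, db1, db2, lb1

Start at db2.
Its neighbours: api1.
Then their neighbours: lb1.
Then next layer: api2, db1.
Nothing further is reachable.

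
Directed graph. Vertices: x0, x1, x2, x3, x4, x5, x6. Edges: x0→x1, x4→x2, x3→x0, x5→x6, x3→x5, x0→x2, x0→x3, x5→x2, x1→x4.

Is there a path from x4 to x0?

No

Explore from x4.
Distance 1: reach x2.
The search from x4 is exhausted; no directed path reaches x0.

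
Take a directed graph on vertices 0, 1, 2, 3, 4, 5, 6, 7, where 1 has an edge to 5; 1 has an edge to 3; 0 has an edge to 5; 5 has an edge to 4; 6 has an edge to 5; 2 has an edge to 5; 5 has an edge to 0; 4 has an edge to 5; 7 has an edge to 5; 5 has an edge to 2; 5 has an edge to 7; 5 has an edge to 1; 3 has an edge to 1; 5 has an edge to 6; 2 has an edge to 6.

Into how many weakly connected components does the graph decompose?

1

From 0: component {0, 1, 2, 3, 4, 5, 6, 7}.
That's 1 component.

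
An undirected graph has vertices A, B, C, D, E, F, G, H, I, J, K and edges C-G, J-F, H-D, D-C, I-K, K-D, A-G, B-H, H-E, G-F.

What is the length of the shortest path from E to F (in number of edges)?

Distance 0: E.
Distance 1: H.
Distance 2: B, D.
Distance 3: C, K.
Distance 4: G, I.
Distance 5: A, F — contains F.

5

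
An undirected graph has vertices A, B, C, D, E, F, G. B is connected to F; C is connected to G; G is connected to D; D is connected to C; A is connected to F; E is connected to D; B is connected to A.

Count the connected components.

2

From A: component {A, B, F}.
From C: component {C, D, E, G}.
That's 2 components.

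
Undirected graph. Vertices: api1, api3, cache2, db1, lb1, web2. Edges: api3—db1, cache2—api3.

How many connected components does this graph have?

From api1: component {api1}.
From api3: component {api3, cache2, db1}.
From lb1: component {lb1}.
From web2: component {web2}.
That's 4 components.

4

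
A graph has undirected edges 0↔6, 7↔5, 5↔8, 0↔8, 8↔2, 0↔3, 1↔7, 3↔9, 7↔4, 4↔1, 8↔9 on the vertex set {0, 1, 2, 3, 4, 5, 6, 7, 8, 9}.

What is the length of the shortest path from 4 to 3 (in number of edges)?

Distance 0: 4.
Distance 1: 1, 7.
Distance 2: 5.
Distance 3: 8.
Distance 4: 0, 2, 9.
Distance 5: 3, 6 — contains 3.

5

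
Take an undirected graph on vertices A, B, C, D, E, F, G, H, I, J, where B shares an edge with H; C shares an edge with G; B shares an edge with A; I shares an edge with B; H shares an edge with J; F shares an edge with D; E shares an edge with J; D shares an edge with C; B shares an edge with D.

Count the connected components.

1

From A: component {A, B, C, D, E, F, G, H, I, J}.
That's 1 component.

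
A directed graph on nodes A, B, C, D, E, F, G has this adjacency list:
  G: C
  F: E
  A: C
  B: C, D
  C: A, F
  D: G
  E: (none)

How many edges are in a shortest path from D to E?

4

Distance 0: D.
Distance 1: G.
Distance 2: C.
Distance 3: A, F.
Distance 4: E — contains E.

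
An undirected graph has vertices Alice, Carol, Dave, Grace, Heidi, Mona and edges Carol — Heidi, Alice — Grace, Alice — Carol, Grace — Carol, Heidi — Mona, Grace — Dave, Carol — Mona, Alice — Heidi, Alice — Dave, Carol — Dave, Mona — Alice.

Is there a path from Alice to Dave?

Explore from Alice.
Distance 1: reach Carol, Dave, Grace, Heidi, Mona.
Found Dave.

Yes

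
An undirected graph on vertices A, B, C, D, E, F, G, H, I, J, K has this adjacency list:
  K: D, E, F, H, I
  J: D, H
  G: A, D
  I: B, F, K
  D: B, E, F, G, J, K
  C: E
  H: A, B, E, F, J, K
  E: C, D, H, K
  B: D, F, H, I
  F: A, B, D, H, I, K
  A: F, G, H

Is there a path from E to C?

Yes

Explore from E.
Distance 1: reach C, D, H, K.
Found C.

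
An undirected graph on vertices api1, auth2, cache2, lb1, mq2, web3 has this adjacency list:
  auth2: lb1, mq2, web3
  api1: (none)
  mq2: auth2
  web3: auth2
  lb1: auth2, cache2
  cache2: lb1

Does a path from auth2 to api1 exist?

No

Explore from auth2.
Distance 1: reach lb1, mq2, web3.
Distance 2: reach cache2.
The search is exhausted without reaching api1; it lies in a different component.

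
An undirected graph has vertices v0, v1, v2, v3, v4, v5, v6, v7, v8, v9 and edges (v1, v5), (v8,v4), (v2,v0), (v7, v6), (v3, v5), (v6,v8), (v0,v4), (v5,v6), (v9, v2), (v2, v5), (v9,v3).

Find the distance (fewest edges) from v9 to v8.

4

Distance 0: v9.
Distance 1: v2, v3.
Distance 2: v0, v5.
Distance 3: v1, v4, v6.
Distance 4: v7, v8 — contains v8.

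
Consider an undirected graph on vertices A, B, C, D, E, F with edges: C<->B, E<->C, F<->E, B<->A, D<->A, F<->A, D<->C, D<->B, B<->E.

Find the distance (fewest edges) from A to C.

Distance 0: A.
Distance 1: B, D, F.
Distance 2: C, E — contains C.

2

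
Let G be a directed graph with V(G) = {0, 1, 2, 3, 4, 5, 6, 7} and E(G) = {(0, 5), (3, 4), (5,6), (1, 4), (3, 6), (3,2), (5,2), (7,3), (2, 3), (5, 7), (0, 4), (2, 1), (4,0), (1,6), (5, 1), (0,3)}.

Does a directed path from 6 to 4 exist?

6 has no outgoing edges, so nothing is reachable from it.

No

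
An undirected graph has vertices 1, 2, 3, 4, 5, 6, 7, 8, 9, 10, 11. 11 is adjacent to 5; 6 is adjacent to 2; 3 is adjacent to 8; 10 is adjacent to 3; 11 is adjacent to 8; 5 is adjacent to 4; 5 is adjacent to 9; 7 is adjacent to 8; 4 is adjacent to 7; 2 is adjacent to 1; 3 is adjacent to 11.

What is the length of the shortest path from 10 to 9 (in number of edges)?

4

Distance 0: 10.
Distance 1: 3.
Distance 2: 8, 11.
Distance 3: 5, 7.
Distance 4: 4, 9 — contains 9.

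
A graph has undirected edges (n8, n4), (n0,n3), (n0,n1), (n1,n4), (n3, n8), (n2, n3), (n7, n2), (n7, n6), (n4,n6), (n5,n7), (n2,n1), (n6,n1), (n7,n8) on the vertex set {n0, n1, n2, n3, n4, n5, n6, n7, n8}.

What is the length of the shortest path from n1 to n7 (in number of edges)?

Distance 0: n1.
Distance 1: n0, n2, n4, n6.
Distance 2: n3, n7, n8 — contains n7.

2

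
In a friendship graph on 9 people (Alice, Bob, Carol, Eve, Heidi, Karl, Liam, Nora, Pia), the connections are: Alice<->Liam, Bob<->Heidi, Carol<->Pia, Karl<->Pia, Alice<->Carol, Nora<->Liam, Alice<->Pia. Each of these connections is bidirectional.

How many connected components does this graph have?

From Alice: component {Alice, Carol, Karl, Liam, Nora, Pia}.
From Bob: component {Bob, Heidi}.
From Eve: component {Eve}.
That's 3 components.

3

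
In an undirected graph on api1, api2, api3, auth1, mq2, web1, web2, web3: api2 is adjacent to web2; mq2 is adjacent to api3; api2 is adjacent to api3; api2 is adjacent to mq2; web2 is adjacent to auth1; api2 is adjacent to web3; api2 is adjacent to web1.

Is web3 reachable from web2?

Yes

Explore from web2.
Distance 1: reach api2, auth1.
Distance 2: reach api3, mq2, web1, web3.
Found web3.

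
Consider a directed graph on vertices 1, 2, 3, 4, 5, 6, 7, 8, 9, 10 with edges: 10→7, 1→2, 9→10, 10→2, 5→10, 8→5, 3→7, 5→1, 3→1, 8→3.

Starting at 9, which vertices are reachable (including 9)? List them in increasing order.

Start at 9.
Its neighbours: 10.
Then their neighbours: 2, 7.
Nothing further is reachable.

2, 7, 9, 10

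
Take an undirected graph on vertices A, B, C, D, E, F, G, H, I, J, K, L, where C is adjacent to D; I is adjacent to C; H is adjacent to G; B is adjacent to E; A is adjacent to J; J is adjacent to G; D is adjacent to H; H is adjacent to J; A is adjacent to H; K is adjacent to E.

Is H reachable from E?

No

Explore from E.
Distance 1: reach B, K.
The search is exhausted without reaching H; it lies in a different component.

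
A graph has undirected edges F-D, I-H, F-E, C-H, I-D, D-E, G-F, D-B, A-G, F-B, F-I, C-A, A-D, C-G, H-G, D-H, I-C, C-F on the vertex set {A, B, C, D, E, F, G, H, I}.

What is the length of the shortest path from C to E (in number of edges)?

2

Distance 0: C.
Distance 1: A, F, G, H, I.
Distance 2: B, D, E — contains E.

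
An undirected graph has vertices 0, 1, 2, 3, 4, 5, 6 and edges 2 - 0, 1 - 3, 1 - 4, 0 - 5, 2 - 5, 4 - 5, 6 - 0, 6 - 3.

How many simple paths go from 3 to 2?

4

3–1–4–5–0–2
3–1–4–5–2
3–6–0–2
3–6–0–5–2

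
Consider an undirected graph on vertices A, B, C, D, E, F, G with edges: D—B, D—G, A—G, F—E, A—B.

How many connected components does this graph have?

3

From A: component {A, B, D, G}.
From C: component {C}.
From E: component {E, F}.
That's 3 components.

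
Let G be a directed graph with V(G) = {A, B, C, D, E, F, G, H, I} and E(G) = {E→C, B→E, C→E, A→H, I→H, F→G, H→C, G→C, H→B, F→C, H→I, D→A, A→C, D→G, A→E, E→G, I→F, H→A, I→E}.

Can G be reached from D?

Yes

Explore from D.
Distance 1: reach A, G.
Found G.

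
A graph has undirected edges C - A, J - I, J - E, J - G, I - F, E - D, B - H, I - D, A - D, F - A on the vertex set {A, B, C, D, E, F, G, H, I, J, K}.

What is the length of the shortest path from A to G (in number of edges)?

4

Distance 0: A.
Distance 1: C, D, F.
Distance 2: E, I.
Distance 3: J.
Distance 4: G — contains G.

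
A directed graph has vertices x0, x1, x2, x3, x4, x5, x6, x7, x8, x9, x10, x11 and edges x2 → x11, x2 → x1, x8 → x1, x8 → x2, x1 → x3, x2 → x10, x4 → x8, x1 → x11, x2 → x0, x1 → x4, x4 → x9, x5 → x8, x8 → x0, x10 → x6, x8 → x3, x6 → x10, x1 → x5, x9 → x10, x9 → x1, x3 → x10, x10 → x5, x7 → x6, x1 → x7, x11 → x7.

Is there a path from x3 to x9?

Yes

Explore from x3.
Distance 1: reach x10.
Distance 2: reach x5, x6.
Distance 3: reach x8.
Distance 4: reach x0, x1, x2.
Distance 5: reach x4, x7, x11.
Distance 6: reach x9.
Found x9.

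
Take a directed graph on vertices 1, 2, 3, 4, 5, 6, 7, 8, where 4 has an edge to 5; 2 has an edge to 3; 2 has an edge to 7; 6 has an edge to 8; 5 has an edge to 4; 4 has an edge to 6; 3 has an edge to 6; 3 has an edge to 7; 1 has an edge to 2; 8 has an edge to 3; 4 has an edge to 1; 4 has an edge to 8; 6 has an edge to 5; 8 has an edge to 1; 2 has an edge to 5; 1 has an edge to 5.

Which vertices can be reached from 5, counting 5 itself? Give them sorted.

1, 2, 3, 4, 5, 6, 7, 8

Start at 5.
Its neighbours: 4.
Then their neighbours: 1, 6, 8.
Then next layer: 2, 3.
Then next layer: 7.
Every vertex is now reached.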